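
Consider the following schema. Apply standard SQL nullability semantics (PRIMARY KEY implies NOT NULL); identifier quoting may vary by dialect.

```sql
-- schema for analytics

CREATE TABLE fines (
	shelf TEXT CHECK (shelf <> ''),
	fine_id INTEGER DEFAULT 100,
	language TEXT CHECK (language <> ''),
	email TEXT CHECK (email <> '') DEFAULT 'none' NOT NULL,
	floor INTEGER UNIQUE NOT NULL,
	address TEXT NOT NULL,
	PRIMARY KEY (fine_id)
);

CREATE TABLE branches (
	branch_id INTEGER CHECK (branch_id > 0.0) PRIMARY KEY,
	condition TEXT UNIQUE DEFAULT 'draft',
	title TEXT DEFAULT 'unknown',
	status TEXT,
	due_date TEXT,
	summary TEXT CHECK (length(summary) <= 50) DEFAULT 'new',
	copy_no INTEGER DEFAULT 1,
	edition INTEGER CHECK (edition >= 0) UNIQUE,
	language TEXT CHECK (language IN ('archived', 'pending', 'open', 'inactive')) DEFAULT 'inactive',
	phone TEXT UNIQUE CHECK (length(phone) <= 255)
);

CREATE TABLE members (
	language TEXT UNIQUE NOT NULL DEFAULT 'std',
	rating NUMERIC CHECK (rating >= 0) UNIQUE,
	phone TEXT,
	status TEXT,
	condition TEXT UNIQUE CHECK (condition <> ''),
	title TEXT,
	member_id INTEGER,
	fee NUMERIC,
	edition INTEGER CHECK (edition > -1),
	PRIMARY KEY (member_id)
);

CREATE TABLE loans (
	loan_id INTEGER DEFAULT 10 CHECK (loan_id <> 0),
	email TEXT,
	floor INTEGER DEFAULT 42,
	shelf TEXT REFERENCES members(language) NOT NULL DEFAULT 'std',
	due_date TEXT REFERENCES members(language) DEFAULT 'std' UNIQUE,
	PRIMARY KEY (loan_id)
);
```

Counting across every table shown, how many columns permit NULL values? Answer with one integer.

fines: 2 nullable (shelf, language — PK (fine_id) and explicit NOT NULL columns excluded).
branches: 9 nullable (condition, title, status, due_date, summary, copy_no, edition, language, phone — PK (branch_id) and explicit NOT NULL columns excluded).
members: 7 nullable (rating, phone, status, condition, title, fee, edition — PK (member_id) and explicit NOT NULL columns excluded).
loans: 3 nullable (email, floor, due_date — PK (loan_id) and explicit NOT NULL columns excluded).
Total: 2 + 9 + 7 + 3 = 21.

21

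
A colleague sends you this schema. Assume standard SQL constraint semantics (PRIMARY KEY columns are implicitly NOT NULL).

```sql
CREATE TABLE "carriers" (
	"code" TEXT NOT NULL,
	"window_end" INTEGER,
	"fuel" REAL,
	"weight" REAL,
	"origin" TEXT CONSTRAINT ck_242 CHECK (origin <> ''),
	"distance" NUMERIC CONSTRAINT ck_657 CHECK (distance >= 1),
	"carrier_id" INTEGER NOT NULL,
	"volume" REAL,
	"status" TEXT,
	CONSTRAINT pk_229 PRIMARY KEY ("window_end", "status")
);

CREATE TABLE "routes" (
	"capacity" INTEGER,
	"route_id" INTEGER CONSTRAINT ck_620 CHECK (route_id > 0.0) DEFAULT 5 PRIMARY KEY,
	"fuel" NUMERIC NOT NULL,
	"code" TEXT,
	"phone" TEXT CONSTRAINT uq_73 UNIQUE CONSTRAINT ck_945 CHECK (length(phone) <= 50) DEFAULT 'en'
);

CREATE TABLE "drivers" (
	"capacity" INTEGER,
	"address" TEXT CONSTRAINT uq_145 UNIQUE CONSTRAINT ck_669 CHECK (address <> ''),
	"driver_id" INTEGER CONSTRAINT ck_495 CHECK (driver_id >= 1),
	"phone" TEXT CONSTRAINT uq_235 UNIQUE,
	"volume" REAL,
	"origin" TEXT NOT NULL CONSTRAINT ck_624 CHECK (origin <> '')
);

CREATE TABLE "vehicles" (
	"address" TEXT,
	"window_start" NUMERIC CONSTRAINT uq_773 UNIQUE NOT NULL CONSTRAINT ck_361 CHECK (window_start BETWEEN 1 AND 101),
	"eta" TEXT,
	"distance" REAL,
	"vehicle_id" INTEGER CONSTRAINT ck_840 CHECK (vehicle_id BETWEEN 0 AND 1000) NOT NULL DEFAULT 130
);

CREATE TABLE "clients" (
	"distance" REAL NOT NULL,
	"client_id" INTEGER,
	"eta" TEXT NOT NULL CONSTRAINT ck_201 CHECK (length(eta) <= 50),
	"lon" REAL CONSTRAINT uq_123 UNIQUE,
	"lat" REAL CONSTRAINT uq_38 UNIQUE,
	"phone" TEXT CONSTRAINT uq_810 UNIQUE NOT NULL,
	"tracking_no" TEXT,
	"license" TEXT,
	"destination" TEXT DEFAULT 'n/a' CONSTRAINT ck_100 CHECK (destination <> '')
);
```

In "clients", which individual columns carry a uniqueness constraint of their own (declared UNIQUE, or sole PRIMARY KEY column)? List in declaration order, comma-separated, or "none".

lon, lat, phone

- distance: no UNIQUE or single-column PK constraint.
- client_id: no UNIQUE or single-column PK constraint.
- eta: no UNIQUE or single-column PK constraint.
- lon: declared UNIQUE → unique.
- lat: declared UNIQUE → unique.
- phone: declared UNIQUE → unique.
- tracking_no: no UNIQUE or single-column PK constraint.
- license: no UNIQUE or single-column PK constraint.
- destination: no UNIQUE or single-column PK constraint.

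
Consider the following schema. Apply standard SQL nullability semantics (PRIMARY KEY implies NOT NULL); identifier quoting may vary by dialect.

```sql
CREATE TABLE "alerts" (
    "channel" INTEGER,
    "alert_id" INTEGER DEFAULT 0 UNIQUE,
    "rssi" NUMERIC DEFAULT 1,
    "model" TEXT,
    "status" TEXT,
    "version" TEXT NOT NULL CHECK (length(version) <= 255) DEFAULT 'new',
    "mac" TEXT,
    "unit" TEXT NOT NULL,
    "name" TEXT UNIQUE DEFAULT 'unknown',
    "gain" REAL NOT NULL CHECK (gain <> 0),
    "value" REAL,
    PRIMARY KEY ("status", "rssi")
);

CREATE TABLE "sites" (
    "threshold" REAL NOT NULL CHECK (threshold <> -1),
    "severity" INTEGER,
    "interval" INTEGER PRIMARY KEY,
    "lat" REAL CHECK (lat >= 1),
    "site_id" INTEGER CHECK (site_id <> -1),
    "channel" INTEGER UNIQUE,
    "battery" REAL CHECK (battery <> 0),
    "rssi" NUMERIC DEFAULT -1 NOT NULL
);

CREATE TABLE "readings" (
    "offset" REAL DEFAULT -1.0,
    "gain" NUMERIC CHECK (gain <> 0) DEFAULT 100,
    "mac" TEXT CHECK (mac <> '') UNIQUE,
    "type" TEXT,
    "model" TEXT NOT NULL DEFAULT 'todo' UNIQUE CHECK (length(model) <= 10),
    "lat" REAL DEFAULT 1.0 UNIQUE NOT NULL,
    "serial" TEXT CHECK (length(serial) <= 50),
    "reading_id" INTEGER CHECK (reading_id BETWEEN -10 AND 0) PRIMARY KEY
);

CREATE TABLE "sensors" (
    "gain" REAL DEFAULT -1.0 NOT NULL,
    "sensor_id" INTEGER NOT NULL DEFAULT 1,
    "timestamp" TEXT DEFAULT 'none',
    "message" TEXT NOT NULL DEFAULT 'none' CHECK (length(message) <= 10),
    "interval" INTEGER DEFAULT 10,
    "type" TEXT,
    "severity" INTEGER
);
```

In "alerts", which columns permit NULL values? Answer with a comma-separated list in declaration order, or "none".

- channel: no NOT NULL constraint applies → nullable.
- alert_id: UNIQUE does not imply NOT NULL → nullable.
- rssi: part of the PRIMARY KEY, which implies NOT NULL → not nullable.
- model: no NOT NULL constraint applies → nullable.
- status: part of the PRIMARY KEY, which implies NOT NULL → not nullable.
- version: declared NOT NULL → not nullable.
- mac: no NOT NULL constraint applies → nullable.
- unit: declared NOT NULL → not nullable.
- name: UNIQUE does not imply NOT NULL → nullable.
- gain: declared NOT NULL → not nullable.
- value: no NOT NULL constraint applies → nullable.

channel, alert_id, model, mac, name, value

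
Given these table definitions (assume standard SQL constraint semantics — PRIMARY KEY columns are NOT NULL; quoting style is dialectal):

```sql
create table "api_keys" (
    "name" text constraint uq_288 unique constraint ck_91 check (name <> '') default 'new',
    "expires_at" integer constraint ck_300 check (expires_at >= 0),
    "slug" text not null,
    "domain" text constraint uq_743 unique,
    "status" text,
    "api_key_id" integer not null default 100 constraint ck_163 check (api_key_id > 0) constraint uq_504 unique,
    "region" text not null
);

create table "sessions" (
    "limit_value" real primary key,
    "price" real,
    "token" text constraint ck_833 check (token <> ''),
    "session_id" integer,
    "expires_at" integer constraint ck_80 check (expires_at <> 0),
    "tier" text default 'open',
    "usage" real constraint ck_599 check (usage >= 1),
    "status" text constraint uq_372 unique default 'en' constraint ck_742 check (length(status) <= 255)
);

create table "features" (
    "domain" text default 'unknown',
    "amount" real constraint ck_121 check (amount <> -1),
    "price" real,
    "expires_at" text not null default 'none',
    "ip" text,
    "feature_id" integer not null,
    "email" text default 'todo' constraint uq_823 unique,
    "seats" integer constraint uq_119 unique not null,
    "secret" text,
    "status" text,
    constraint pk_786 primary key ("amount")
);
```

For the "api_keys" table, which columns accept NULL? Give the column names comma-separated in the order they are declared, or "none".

- name: CHECK does not forbid NULL (a CHECK constraint passes when its expression is NULL) → nullable.
- expires_at: CHECK does not forbid NULL (a CHECK constraint passes when its expression is NULL) → nullable.
- slug: declared NOT NULL → not nullable.
- domain: UNIQUE does not imply NOT NULL → nullable.
- status: no NOT NULL constraint applies → nullable.
- api_key_id: declared NOT NULL → not nullable.
- region: declared NOT NULL → not nullable.

name, expires_at, domain, status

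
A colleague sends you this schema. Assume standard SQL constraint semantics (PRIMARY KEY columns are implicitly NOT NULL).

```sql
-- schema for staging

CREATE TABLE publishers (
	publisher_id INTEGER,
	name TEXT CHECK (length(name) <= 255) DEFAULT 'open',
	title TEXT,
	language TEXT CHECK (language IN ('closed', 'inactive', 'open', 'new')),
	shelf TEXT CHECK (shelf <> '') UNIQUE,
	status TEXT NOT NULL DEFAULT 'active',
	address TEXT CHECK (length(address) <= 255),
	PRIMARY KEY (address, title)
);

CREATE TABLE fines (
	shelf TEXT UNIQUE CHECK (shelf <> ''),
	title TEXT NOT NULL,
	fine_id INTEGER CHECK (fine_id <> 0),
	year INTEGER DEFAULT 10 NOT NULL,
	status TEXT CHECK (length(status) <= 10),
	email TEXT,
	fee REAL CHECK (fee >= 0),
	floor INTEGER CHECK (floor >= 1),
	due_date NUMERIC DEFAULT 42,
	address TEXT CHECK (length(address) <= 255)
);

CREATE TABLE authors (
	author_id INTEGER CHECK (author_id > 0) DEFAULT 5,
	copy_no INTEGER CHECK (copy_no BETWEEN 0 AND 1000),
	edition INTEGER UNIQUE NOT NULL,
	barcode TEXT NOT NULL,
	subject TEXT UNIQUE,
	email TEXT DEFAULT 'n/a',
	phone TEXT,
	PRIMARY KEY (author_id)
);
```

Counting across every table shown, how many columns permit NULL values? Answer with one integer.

16

publishers: 4 nullable (publisher_id, name, language, shelf — PK (address, title) and explicit NOT NULL columns excluded).
fines: 8 nullable (shelf, fine_id, status, email, fee, floor, due_date, address — PK none and explicit NOT NULL columns excluded).
authors: 4 nullable (copy_no, subject, email, phone — PK (author_id) and explicit NOT NULL columns excluded).
Total: 4 + 8 + 4 = 16.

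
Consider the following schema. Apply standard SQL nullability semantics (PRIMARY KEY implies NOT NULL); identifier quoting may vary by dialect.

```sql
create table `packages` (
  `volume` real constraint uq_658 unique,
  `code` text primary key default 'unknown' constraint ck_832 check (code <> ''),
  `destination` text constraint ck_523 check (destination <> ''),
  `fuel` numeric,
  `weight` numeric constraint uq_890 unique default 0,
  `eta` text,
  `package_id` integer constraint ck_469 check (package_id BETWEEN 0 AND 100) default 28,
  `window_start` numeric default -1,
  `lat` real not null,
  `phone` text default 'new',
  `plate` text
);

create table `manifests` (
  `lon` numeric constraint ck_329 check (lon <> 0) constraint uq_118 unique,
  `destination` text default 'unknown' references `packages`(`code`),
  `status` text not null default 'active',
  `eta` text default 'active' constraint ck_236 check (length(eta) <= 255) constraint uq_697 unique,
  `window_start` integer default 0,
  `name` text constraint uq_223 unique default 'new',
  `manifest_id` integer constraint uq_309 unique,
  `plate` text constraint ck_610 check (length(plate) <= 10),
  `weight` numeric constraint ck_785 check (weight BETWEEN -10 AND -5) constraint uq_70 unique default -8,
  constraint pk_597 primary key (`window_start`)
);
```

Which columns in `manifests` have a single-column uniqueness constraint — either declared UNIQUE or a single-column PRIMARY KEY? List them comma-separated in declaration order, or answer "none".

lon, eta, window_start, name, manifest_id, weight

- lon: declared UNIQUE → unique.
- destination: no UNIQUE or single-column PK constraint.
- status: no UNIQUE or single-column PK constraint.
- eta: declared UNIQUE → unique.
- window_start: single-column PRIMARY KEY → unique.
- name: declared UNIQUE → unique.
- manifest_id: declared UNIQUE → unique.
- plate: no UNIQUE or single-column PK constraint.
- weight: declared UNIQUE → unique.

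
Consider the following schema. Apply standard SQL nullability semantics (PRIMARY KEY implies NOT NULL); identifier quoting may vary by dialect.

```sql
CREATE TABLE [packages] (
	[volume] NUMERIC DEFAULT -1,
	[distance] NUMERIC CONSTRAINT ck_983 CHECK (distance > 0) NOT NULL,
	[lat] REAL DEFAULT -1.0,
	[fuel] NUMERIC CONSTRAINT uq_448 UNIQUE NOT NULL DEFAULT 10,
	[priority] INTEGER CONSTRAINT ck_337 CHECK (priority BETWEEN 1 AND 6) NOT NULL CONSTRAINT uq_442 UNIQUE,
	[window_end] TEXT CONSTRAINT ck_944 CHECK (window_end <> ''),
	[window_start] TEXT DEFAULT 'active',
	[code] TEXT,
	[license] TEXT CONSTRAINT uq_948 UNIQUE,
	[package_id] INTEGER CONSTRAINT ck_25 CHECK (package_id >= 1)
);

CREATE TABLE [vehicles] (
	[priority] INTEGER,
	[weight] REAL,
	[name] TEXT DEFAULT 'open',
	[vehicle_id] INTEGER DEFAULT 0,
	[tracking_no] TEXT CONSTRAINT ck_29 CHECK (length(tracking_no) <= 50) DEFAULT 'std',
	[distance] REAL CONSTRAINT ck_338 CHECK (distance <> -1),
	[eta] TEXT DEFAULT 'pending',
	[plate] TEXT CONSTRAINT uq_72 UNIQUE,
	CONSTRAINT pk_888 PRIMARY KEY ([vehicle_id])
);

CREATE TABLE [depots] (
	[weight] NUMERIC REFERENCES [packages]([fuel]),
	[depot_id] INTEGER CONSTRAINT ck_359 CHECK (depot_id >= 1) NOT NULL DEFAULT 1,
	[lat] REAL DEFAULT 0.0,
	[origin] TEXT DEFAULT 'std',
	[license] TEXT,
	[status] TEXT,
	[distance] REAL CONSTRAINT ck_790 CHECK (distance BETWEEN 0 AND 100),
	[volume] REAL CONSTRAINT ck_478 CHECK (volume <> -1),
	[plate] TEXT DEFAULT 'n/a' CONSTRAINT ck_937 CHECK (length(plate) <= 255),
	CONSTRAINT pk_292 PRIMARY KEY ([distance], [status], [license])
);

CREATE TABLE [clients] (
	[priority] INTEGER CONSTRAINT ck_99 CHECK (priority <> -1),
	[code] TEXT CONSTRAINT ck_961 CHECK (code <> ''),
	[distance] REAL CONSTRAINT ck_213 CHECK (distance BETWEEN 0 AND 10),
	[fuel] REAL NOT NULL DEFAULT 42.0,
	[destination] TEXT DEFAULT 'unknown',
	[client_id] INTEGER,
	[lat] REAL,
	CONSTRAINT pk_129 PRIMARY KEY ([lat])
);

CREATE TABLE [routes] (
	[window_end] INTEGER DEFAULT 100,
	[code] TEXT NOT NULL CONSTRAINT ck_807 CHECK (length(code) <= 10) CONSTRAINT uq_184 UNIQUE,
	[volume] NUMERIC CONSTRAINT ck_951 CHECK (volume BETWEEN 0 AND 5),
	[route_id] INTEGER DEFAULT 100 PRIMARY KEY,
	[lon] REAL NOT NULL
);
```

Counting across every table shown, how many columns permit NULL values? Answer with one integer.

26

packages: 7 nullable (volume, lat, window_end, window_start, code, license, package_id — PK none and explicit NOT NULL columns excluded).
vehicles: 7 nullable (priority, weight, name, tracking_no, distance, eta, plate — PK (vehicle_id) and explicit NOT NULL columns excluded).
depots: 5 nullable (weight, lat, origin, volume, plate — PK (distance, status, license) and explicit NOT NULL columns excluded).
clients: 5 nullable (priority, code, distance, destination, client_id — PK (lat) and explicit NOT NULL columns excluded).
routes: 2 nullable (window_end, volume — PK (route_id) and explicit NOT NULL columns excluded).
Total: 7 + 7 + 5 + 5 + 2 = 26.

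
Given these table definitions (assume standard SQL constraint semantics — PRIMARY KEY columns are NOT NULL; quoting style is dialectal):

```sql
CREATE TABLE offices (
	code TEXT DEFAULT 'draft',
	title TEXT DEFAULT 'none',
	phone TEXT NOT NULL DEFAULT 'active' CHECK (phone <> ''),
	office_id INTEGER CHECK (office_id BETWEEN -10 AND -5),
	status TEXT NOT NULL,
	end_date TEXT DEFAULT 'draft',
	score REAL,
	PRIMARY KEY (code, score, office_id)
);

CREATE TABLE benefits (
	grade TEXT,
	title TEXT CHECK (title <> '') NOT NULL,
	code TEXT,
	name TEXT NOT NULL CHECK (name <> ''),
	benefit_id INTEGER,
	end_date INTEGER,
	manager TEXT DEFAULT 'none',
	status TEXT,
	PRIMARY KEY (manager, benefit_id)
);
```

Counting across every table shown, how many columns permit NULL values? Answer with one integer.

offices: 2 nullable (title, end_date — PK (code, score, office_id) and explicit NOT NULL columns excluded).
benefits: 4 nullable (grade, code, end_date, status — PK (manager, benefit_id) and explicit NOT NULL columns excluded).
Total: 2 + 4 = 6.

6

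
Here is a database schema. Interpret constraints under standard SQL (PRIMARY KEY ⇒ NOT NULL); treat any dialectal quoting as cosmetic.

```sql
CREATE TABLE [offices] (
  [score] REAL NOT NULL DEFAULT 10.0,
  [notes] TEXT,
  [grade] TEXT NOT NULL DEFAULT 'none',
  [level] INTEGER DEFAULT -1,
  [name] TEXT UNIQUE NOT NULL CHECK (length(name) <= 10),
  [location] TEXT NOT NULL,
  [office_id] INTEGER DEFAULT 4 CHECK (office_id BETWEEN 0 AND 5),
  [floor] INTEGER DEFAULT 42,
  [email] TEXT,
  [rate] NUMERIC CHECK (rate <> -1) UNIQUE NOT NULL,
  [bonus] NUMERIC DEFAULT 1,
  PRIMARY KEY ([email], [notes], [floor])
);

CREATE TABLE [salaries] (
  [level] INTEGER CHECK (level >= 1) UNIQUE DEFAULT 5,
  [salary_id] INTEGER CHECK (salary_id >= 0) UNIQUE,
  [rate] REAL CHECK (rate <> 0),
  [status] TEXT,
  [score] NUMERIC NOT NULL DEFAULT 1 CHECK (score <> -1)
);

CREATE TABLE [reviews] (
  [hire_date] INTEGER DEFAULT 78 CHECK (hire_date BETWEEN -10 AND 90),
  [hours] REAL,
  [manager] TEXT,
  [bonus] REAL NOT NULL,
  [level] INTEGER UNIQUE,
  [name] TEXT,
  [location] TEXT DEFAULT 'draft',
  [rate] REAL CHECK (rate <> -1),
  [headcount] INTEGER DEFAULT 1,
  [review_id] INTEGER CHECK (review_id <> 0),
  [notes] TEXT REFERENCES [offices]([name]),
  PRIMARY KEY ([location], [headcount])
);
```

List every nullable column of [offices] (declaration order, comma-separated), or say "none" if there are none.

level, office_id, bonus

- score: declared NOT NULL → not nullable.
- notes: part of the PRIMARY KEY, which implies NOT NULL → not nullable.
- grade: declared NOT NULL → not nullable.
- level: DEFAULT only fills an omitted column; an explicit NULL is still allowed → nullable.
- name: declared NOT NULL → not nullable.
- location: declared NOT NULL → not nullable.
- office_id: CHECK does not forbid NULL (a CHECK constraint passes when its expression is NULL) → nullable.
- floor: part of the PRIMARY KEY, which implies NOT NULL → not nullable.
- email: part of the PRIMARY KEY, which implies NOT NULL → not nullable.
- rate: declared NOT NULL → not nullable.
- bonus: DEFAULT only fills an omitted column; an explicit NULL is still allowed → nullable.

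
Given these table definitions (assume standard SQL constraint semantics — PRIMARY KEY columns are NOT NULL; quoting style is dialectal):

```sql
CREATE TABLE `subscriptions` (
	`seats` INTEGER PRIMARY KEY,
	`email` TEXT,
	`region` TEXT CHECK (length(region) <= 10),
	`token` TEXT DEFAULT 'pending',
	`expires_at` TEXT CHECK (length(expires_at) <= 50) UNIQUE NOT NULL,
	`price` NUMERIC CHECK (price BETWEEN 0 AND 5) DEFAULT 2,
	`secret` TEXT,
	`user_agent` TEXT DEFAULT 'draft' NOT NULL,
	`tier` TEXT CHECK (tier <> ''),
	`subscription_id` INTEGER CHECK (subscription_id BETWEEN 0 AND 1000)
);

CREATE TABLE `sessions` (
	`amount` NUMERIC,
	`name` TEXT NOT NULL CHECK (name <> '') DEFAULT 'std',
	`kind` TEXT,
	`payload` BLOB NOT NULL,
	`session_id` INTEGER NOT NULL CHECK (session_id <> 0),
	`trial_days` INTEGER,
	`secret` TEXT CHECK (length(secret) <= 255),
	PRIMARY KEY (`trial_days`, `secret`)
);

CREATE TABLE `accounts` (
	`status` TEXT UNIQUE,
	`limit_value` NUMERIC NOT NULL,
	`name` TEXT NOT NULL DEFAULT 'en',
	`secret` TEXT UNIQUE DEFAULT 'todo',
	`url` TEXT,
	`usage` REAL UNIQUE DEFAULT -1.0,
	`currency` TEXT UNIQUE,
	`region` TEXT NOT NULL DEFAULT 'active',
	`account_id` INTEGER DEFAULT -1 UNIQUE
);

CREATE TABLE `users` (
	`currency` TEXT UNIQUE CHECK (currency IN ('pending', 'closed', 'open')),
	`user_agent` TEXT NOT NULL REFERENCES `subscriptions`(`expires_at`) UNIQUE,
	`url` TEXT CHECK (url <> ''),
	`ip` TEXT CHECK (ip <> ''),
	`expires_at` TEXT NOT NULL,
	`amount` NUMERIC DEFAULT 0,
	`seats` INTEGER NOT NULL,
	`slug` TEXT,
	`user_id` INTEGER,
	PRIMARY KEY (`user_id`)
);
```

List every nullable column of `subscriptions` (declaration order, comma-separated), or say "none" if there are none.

- seats: part of the PRIMARY KEY, which implies NOT NULL → not nullable.
- email: no NOT NULL constraint applies → nullable.
- region: CHECK does not forbid NULL (a CHECK constraint passes when its expression is NULL) → nullable.
- token: DEFAULT only fills an omitted column; an explicit NULL is still allowed → nullable.
- expires_at: declared NOT NULL → not nullable.
- price: CHECK does not forbid NULL (a CHECK constraint passes when its expression is NULL) → nullable.
- secret: no NOT NULL constraint applies → nullable.
- user_agent: declared NOT NULL → not nullable.
- tier: CHECK does not forbid NULL (a CHECK constraint passes when its expression is NULL) → nullable.
- subscription_id: CHECK does not forbid NULL (a CHECK constraint passes when its expression is NULL) → nullable.

email, region, token, price, secret, tier, subscription_id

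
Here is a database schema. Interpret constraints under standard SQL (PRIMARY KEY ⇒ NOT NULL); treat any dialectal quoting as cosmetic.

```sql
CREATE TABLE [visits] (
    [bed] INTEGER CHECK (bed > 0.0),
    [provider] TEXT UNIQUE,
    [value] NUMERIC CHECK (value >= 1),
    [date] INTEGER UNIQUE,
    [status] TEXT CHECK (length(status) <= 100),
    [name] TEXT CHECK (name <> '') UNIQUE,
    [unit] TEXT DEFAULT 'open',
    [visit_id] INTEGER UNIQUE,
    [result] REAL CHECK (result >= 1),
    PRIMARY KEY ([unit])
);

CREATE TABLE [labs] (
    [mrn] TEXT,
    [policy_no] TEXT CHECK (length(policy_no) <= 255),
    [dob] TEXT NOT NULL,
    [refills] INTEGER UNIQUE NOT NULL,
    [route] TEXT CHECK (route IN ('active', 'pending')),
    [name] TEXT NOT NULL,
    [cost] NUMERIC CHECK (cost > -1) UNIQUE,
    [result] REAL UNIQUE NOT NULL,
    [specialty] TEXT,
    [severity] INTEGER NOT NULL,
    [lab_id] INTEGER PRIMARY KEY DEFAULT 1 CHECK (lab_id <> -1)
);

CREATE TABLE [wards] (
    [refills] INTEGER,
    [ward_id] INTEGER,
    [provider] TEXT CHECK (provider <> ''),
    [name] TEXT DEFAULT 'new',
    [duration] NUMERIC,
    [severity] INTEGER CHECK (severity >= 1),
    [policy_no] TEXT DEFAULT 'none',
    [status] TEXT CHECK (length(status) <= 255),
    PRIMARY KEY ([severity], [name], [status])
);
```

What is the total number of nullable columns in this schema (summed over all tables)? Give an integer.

visits: 8 nullable (bed, provider, value, date, status, name, visit_id, result — PK (unit) and explicit NOT NULL columns excluded).
labs: 5 nullable (mrn, policy_no, route, cost, specialty — PK (lab_id) and explicit NOT NULL columns excluded).
wards: 5 nullable (refills, ward_id, provider, duration, policy_no — PK (severity, name, status) and explicit NOT NULL columns excluded).
Total: 8 + 5 + 5 = 18.

18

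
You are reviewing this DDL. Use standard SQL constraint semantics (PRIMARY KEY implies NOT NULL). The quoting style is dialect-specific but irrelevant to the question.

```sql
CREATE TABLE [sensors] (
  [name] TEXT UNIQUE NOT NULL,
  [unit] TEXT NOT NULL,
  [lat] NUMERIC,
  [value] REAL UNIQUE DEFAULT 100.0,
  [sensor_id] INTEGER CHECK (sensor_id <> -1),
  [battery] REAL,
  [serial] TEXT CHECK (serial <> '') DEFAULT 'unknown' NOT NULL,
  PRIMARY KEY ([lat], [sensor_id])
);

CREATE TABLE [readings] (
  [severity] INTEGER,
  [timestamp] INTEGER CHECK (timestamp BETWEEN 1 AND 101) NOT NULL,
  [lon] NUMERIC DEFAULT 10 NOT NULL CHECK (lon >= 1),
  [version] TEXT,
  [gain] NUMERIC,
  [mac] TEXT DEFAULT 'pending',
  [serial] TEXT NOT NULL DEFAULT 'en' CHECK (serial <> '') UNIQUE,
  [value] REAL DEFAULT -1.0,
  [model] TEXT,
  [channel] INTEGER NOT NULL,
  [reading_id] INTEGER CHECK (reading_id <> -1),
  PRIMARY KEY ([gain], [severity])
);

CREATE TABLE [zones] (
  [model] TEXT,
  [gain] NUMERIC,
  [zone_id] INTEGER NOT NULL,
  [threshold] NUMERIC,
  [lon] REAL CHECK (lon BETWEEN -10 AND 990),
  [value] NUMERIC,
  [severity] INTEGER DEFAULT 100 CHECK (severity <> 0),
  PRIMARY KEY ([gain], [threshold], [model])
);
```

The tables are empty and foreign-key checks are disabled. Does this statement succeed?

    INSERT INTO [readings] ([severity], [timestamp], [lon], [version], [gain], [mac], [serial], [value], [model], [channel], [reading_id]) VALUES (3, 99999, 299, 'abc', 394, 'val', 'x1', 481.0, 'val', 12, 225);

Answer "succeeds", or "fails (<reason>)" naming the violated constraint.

The value 99999 for timestamp violates CHECK (timestamp BETWEEN 1 AND 101).

fails (CHECK on timestamp)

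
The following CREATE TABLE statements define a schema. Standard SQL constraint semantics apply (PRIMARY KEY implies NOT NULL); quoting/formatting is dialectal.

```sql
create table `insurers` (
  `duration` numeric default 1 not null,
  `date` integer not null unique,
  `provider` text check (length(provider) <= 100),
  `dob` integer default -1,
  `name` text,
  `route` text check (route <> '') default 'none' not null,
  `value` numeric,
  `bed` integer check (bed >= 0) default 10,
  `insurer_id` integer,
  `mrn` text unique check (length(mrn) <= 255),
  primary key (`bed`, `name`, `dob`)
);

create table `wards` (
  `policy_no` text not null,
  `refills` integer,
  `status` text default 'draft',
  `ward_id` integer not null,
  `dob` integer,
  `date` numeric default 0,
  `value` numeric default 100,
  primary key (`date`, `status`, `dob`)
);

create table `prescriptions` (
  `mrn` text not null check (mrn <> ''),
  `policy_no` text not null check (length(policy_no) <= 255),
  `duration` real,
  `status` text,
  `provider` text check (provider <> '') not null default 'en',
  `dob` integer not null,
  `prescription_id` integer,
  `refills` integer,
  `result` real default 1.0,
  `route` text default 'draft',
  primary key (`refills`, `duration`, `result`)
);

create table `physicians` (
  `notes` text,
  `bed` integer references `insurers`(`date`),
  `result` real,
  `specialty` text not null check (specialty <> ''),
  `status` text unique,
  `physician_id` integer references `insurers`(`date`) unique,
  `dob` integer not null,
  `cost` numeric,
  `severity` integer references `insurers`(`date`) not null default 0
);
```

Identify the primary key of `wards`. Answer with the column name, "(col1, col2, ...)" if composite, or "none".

(date, status, dob)

A table-level PRIMARY KEY clause names 3 columns: date, status, dob.
This is a composite key — the combination is unique, not each column individually.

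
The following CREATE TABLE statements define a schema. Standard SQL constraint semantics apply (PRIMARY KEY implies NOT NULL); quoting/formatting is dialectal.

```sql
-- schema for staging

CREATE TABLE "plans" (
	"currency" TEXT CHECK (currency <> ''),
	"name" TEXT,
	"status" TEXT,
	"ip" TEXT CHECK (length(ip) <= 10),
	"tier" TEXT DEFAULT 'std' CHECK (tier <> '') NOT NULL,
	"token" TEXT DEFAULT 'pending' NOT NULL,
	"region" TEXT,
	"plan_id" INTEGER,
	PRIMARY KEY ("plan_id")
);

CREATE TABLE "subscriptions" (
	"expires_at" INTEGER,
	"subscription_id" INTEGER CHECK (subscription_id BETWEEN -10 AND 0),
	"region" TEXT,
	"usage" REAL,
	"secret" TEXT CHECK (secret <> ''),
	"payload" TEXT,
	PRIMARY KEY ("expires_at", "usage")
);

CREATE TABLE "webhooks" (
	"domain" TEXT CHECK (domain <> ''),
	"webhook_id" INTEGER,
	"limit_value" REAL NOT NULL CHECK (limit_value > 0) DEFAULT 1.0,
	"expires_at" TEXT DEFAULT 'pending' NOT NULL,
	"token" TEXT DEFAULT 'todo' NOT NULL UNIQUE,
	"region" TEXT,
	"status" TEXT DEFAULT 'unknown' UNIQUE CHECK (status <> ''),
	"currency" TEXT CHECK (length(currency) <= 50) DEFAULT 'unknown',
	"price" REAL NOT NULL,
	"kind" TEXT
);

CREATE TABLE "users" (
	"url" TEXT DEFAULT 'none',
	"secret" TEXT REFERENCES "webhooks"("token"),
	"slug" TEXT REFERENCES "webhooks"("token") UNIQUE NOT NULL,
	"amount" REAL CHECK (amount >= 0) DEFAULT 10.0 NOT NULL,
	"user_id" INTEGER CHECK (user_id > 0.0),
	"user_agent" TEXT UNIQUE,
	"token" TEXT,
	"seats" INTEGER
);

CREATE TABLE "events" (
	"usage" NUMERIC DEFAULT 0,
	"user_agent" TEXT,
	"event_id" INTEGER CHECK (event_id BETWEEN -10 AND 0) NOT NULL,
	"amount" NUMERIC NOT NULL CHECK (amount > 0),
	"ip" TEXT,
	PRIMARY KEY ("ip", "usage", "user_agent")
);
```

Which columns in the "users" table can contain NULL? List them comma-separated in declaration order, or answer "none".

- url: DEFAULT only fills an omitted column; an explicit NULL is still allowed → nullable.
- secret: a foreign key column may be NULL unless separately constrained → nullable.
- slug: declared NOT NULL → not nullable.
- amount: declared NOT NULL → not nullable.
- user_id: CHECK does not forbid NULL (a CHECK constraint passes when its expression is NULL) → nullable.
- user_agent: UNIQUE does not imply NOT NULL → nullable.
- token: no NOT NULL constraint applies → nullable.
- seats: no NOT NULL constraint applies → nullable.

url, secret, user_id, user_agent, token, seats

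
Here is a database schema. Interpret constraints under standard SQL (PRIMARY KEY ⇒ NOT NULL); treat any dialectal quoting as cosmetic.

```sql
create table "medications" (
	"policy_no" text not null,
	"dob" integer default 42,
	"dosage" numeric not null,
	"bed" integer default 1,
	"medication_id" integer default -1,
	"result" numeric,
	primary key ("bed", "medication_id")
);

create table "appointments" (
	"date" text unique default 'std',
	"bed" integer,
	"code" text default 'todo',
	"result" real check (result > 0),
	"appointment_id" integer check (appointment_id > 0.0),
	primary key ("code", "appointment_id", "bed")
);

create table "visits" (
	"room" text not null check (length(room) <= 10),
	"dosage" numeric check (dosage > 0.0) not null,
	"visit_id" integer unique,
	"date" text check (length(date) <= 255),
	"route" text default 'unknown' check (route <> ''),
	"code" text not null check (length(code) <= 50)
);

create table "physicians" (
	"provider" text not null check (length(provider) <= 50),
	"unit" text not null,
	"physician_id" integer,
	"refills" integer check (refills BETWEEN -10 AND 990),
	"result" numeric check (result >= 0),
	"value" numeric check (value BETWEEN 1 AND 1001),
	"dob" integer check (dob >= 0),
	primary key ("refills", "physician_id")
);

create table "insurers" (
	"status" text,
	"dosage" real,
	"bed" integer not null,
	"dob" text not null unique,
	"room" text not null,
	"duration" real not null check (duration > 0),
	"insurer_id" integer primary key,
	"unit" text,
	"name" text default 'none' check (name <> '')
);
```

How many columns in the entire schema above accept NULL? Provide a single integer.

14

medications: 2 nullable (dob, result — PK (bed, medication_id) and explicit NOT NULL columns excluded).
appointments: 2 nullable (date, result — PK (code, appointment_id, bed) and explicit NOT NULL columns excluded).
visits: 3 nullable (visit_id, date, route — PK none and explicit NOT NULL columns excluded).
physicians: 3 nullable (result, value, dob — PK (refills, physician_id) and explicit NOT NULL columns excluded).
insurers: 4 nullable (status, dosage, unit, name — PK (insurer_id) and explicit NOT NULL columns excluded).
Total: 2 + 2 + 3 + 3 + 4 = 14.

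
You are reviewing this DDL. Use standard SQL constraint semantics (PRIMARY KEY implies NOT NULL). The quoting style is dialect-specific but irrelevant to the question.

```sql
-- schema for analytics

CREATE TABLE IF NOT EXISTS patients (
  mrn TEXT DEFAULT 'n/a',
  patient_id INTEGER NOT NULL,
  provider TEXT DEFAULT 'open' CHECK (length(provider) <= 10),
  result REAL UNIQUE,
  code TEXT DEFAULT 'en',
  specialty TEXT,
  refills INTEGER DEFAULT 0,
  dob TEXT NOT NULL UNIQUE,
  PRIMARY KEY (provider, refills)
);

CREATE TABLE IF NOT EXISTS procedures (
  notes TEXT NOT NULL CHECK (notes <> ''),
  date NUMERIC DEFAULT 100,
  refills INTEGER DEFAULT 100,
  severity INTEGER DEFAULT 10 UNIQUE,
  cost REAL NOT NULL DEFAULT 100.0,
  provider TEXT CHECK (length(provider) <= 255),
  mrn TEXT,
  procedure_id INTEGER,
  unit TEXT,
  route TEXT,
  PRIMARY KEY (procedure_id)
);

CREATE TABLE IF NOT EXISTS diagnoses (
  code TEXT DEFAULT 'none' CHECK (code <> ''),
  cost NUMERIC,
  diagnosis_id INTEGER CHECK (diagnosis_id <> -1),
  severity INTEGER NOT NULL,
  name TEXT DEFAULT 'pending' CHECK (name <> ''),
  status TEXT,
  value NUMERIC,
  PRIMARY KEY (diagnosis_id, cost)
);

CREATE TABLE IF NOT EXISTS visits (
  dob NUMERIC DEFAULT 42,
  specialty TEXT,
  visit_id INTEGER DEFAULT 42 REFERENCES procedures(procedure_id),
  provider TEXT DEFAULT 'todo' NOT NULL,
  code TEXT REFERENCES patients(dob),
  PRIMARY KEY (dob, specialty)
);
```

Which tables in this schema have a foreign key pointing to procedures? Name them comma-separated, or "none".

- visits.visit_id references procedures(procedure_id).

visits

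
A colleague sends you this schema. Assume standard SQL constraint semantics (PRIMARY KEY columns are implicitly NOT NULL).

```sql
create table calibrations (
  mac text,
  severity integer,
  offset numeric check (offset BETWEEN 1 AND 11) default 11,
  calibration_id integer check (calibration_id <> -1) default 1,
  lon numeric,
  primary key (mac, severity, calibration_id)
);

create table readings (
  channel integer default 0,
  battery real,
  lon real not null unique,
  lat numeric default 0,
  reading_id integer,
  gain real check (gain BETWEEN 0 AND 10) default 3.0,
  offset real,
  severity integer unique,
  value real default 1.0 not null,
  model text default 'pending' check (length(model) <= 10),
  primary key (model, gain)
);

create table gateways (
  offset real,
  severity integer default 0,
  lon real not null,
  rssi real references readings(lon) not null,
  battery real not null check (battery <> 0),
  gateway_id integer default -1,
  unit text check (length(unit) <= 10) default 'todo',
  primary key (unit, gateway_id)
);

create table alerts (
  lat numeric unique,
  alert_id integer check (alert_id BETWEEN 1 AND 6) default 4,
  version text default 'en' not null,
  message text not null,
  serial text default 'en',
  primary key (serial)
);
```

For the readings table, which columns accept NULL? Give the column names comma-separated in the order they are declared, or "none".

- channel: DEFAULT only fills an omitted column; an explicit NULL is still allowed → nullable.
- battery: no NOT NULL constraint applies → nullable.
- lon: declared NOT NULL → not nullable.
- lat: DEFAULT only fills an omitted column; an explicit NULL is still allowed → nullable.
- reading_id: no NOT NULL constraint applies → nullable.
- gain: part of the PRIMARY KEY, which implies NOT NULL → not nullable.
- offset: no NOT NULL constraint applies → nullable.
- severity: UNIQUE does not imply NOT NULL → nullable.
- value: declared NOT NULL → not nullable.
- model: part of the PRIMARY KEY, which implies NOT NULL → not nullable.

channel, battery, lat, reading_id, offset, severity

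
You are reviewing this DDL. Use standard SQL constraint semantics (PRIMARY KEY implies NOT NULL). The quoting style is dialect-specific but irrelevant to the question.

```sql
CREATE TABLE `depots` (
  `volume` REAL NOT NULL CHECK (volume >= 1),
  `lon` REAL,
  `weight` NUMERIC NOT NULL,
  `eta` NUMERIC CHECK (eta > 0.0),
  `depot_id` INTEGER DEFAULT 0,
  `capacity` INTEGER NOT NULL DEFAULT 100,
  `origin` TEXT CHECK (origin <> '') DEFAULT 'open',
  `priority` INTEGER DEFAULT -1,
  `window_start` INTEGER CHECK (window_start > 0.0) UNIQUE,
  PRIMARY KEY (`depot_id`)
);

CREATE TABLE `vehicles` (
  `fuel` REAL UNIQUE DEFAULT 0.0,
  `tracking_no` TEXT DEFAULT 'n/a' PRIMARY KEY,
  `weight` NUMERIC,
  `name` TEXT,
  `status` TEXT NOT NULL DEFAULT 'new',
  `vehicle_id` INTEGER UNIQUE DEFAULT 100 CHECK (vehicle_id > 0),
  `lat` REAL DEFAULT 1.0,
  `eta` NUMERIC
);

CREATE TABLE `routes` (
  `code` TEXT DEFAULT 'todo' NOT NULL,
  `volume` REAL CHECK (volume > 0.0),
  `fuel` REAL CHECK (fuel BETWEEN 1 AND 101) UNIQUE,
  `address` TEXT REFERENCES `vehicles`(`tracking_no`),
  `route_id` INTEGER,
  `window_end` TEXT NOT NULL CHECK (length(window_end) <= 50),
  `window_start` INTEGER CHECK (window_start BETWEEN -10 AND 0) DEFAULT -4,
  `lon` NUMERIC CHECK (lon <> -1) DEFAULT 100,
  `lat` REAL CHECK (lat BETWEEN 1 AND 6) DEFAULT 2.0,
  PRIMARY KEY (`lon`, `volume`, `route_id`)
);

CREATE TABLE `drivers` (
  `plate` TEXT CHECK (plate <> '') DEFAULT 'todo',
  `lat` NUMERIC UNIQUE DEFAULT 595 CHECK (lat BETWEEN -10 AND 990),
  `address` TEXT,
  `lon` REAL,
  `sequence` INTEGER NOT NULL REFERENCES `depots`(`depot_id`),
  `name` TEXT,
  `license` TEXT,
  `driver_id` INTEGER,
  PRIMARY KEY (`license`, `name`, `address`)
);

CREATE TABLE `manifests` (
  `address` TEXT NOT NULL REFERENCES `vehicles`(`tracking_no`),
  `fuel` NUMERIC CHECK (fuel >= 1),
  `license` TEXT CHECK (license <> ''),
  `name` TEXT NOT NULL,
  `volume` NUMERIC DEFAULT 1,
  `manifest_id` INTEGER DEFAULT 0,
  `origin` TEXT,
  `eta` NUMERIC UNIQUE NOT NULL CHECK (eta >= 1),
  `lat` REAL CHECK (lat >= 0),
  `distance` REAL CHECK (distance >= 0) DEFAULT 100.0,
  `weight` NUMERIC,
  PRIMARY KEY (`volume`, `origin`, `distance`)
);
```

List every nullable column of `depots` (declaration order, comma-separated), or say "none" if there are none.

lon, eta, origin, priority, window_start

- volume: declared NOT NULL → not nullable.
- lon: no NOT NULL constraint applies → nullable.
- weight: declared NOT NULL → not nullable.
- eta: CHECK does not forbid NULL (a CHECK constraint passes when its expression is NULL) → nullable.
- depot_id: part of the PRIMARY KEY, which implies NOT NULL → not nullable.
- capacity: declared NOT NULL → not nullable.
- origin: CHECK does not forbid NULL (a CHECK constraint passes when its expression is NULL) → nullable.
- priority: DEFAULT only fills an omitted column; an explicit NULL is still allowed → nullable.
- window_start: CHECK does not forbid NULL (a CHECK constraint passes when its expression is NULL) → nullable.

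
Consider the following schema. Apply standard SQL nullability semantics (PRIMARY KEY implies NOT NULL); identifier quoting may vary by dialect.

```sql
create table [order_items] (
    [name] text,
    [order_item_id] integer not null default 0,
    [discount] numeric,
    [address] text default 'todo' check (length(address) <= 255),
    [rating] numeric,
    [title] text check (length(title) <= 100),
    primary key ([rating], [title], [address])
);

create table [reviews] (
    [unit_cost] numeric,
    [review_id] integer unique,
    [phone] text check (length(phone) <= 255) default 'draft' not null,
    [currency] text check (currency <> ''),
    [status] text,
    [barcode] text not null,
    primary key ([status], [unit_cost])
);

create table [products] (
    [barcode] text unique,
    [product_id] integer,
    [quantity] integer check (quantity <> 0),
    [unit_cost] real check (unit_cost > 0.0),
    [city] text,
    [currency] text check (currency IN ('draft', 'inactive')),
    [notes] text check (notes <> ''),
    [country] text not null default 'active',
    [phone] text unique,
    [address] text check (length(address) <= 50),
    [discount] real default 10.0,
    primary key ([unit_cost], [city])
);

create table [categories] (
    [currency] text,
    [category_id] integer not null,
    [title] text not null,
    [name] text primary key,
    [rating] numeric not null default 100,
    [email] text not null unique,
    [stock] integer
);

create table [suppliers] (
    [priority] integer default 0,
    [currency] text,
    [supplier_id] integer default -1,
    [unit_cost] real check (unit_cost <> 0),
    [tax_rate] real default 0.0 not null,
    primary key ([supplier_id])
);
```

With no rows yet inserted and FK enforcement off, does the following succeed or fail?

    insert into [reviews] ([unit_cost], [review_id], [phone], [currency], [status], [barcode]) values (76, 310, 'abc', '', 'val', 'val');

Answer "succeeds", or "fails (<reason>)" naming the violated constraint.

The value '' for currency violates CHECK (currency <> '').

fails (CHECK on currency)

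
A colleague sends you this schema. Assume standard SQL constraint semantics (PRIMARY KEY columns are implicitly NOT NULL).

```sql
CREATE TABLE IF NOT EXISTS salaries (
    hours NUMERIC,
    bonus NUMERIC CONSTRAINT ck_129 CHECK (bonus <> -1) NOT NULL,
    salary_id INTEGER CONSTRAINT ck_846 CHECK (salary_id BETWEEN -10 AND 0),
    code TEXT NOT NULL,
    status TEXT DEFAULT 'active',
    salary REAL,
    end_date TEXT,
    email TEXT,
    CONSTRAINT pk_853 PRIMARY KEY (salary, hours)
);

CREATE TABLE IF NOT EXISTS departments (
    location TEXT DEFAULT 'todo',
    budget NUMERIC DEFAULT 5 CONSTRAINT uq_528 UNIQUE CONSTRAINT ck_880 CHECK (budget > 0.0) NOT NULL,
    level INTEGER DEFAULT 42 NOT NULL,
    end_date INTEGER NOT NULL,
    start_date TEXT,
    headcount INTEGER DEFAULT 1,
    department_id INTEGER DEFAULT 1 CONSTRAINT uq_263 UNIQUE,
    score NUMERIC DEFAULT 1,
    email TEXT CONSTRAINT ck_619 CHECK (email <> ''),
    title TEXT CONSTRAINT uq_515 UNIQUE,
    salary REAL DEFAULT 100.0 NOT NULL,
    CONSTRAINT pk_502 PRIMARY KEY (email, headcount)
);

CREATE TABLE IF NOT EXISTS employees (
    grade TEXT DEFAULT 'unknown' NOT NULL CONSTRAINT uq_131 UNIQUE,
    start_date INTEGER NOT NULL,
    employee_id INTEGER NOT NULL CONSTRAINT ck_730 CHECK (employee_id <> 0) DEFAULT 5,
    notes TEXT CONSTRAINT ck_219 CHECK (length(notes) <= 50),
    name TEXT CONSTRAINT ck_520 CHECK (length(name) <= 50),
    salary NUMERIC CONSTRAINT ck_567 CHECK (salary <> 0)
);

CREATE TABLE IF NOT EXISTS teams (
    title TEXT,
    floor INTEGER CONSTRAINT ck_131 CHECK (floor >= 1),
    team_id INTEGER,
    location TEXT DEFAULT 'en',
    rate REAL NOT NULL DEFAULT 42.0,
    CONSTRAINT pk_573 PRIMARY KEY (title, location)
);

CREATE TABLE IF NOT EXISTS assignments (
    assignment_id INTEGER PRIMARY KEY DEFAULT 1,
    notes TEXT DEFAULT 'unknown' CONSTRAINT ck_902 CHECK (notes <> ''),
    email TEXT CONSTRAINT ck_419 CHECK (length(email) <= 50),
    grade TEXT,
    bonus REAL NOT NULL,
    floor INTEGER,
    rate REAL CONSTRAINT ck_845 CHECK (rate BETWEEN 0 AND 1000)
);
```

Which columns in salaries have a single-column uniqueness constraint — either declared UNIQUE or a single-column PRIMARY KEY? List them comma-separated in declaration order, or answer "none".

none

- hours: part of a composite PRIMARY KEY — only the tuple is unique, not this column on its own.
- bonus: no UNIQUE or single-column PK constraint.
- salary_id: no UNIQUE or single-column PK constraint.
- code: no UNIQUE or single-column PK constraint.
- status: no UNIQUE or single-column PK constraint.
- salary: part of a composite PRIMARY KEY — only the tuple is unique, not this column on its own.
- end_date: no UNIQUE or single-column PK constraint.
- email: no UNIQUE or single-column PK constraint.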